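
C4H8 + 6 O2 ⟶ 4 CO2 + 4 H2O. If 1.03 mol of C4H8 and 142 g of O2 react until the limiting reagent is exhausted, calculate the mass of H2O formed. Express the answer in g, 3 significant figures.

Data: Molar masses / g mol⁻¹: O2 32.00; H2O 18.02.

n(C4H8) = 1.030 mol
n(O2) = 142.0 / 32.00 = 4.438 mol
n/ν → C4H8: 1.030, O2: 0.7397; O2 is limiting.
n(H2O) = (4/6) × 4.438 = 2.959 mol
mass = 2.959 × 18.02 = 53.32 g

53.3 g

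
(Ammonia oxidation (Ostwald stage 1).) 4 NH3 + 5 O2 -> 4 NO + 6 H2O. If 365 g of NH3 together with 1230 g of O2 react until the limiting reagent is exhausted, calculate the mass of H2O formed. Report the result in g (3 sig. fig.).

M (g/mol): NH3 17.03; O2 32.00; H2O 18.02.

579 g

n(NH3) = 365.0 / 17.03 = 21.43 mol
n(O2) = 1230 / 32.00 = 38.44 mol
n/ν → NH3: 5.358, O2: 7.688; NH3 is limiting.
n(H2O) = (6/4) × 21.43 = 32.15 mol
mass = 32.15 × 18.02 = 579.3 g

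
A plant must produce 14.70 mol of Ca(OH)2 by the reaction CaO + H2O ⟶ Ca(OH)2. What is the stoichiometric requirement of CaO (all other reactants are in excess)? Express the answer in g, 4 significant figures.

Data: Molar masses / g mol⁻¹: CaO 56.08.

824.4 g

n(Ca(OH)2) = 14.70 mol
n(CaO) = (1/1) × 14.70 = 14.70 mol
mass = 14.70 × 56.08 = 824.4 g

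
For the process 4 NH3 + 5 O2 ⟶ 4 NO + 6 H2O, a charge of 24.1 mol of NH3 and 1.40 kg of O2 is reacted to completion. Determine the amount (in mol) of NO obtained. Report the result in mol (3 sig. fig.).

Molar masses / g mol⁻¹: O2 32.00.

24.1 mol

n(NH3) = 24.10 mol
n(O2) = 1.400×1000 / 32.00 = 43.75 mol
n/ν for NH3 = 24.10/4 = 6.025
n/ν for O2 = 43.75/5 = 8.750
Smallest n/ν is NH3 → limiting reagent.
n(NO) = (4/4) × 24.10 = 24.10 mol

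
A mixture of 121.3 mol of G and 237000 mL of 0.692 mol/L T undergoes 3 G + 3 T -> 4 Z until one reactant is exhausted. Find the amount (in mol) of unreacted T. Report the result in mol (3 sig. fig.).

n(G) = 121.3 mol
n(T) = 0.692 × 237000/1000 = 164.0 mol
n/ν for G = 121.3/3 = 40.43
n/ν for T = 164.0/3 = 54.67
Smallest n/ν is G → limiting reagent.
T consumed = (3/3) × 121.3 = 121.3 mol
T remaining = 164.0 − 121.3 = 42.70 mol

42.7 mol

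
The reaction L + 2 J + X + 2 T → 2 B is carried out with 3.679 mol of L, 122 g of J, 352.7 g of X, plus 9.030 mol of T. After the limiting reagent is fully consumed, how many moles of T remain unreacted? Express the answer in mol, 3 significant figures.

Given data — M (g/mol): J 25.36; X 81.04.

n(L) = 3.679 mol
n(J) = 122.0 / 25.36 = 4.811 mol
n(X) = 352.7 / 81.04 = 4.352 mol
n(T) = 9.030 mol
n/ν → L: 3.679, J: 2.406, X: 4.352, T: 4.515; J is limiting.
T consumed = (2/2) × 4.811 = 4.811 mol
T remaining = 9.030 − 4.811 = 4.219 mol

4.22 mol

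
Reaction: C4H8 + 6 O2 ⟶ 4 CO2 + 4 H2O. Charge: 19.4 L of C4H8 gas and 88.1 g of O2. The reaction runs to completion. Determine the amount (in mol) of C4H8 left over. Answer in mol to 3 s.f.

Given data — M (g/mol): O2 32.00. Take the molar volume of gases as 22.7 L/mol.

0.396 mol

n(C4H8) = 19.40 / 22.7 = 0.8546 mol
n(O2) = 88.10 / 32.00 = 2.753 mol
n/ν for C4H8 = 0.8546/1 = 0.8546
n/ν for O2 = 2.753/6 = 0.4588
Smallest n/ν is O2 → limiting reagent.
C4H8 consumed = (1/6) × 2.753 = 0.4588 mol
C4H8 remaining = 0.8546 − 0.4588 = 0.3958 mol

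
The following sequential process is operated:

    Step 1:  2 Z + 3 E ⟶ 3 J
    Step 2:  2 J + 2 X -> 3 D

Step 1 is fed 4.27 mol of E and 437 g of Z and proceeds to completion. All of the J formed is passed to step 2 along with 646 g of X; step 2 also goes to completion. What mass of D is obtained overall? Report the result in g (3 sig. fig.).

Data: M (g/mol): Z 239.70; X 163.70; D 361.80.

1480 g

Step 1:
n(E) = 4.270 mol
n(Z) = 437.0 / 239.70 = 1.823 mol
n/ν → E: 1.423, Z: 0.9115; Z is limiting.
n(J) produced = (3/2) × 1.823 = 2.735 mol
Step 2:
n(J) available = 2.735 mol
n(X) = 646.0 / 163.70 = 3.946 mol
n/ν → J: 1.368, X: 1.973; J is limiting.
n(D) = (3/2) × 2.735 = 4.103 mol
mass = 4.103 × 361.80 = 1484 g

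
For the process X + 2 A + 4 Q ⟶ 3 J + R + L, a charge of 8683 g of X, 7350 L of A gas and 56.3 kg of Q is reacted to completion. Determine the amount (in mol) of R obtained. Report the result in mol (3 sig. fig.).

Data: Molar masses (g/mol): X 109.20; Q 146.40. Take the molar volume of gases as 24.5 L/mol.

79.5 mol

n(X) = 8683 / 109.20 = 79.51 mol
n(A) = 7350 / 24.5 = 300.0 mol
n(Q) = 56.30×1000 / 146.40 = 384.6 mol
n/ν → X: 79.51, A: 150.0, Q: 96.15; X is limiting.
n(R) = (1/1) × 79.51 = 79.51 mol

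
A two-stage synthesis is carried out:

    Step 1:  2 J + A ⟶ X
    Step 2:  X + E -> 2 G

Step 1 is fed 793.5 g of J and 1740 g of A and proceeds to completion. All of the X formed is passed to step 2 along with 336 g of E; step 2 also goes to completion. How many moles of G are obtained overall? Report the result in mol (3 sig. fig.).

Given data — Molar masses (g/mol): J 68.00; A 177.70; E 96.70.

Step 1:
n(J) = 793.5 / 68.00 = 11.67 mol
n(A) = 1740 / 177.70 = 9.792 mol
n/ν for J = 11.67/2 = 5.835
n/ν for A = 9.792/1 = 9.792
Smallest n/ν is J → limiting reagent.
n(X) produced = (1/2) × 11.67 = 5.835 mol
Step 2:
n(X) available = 5.835 mol
n(E) = 336.0 / 96.70 = 3.475 mol
n/ν for X = 5.835/1 = 5.835
n/ν for E = 3.475/1 = 3.475
Smallest n/ν is E → limiting reagent.
n(G) = (2/1) × 3.475 = 6.950 mol

6.95 mol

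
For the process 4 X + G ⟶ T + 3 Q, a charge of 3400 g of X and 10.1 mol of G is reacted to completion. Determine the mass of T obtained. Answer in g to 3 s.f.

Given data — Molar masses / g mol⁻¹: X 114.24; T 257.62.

1920 g

n(X) = 3400 / 114.24 = 29.76 mol
n(G) = 10.10 mol
n/ν → X: 7.440, G: 10.10; X is limiting.
n(T) = (1/4) × 29.76 = 7.440 mol
mass = 7.440 × 257.62 = 1917 g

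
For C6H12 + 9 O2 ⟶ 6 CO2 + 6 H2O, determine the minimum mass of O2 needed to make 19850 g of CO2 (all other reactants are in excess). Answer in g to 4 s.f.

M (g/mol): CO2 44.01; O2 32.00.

21650 g

n(CO2) = 19850 / 44.01 = 451.0 mol
n(O2) = (9/6) × 451.0 = 676.5 mol
mass = 676.5 × 32.00 = 21650 g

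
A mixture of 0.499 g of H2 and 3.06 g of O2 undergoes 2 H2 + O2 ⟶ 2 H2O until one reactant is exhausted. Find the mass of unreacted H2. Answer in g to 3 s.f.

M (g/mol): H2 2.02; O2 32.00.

0.113 g

n(H2) = 0.4990 / 2.02 = 0.2470 mol
n(O2) = 3.060 / 32.00 = 0.09563 mol
n/ν for H2 = 0.2470/2 = 0.1235
n/ν for O2 = 0.09563/1 = 0.09563
Smallest n/ν is O2 → limiting reagent.
H2 consumed = (2/1) × 0.09563 = 0.1913 mol
H2 remaining = 0.2470 − 0.1913 = 0.05570 mol
mass = 0.05570 × 2.02 = 0.1125 g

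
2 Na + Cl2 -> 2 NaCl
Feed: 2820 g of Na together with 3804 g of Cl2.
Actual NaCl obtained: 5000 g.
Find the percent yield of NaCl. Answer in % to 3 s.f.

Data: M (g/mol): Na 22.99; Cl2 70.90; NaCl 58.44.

n(Na) = 2820 / 22.99 = 122.7 mol
n(Cl2) = 3804 / 70.90 = 53.65 mol
n/ν for Na = 122.7/2 = 61.35
n/ν for Cl2 = 53.65/1 = 53.65
Smallest n/ν is Cl2 → limiting reagent.
theoretical n(NaCl) = (2/1) × 53.65 = 107.3 mol → 6271 g
% yield = 5000 / 6271 × 100 = 79.73 %

79.7 %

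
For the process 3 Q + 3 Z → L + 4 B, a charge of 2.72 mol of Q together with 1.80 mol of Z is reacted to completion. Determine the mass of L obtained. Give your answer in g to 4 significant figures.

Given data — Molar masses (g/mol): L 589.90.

353.9 g

n(Q) = 2.720 mol
n(Z) = 1.800 mol
n/ν → Q: 0.9067, Z: 0.6000; Z is limiting.
n(L) = (1/3) × 1.800 = 0.6000 mol
mass = 0.6000 × 589.90 = 353.9 g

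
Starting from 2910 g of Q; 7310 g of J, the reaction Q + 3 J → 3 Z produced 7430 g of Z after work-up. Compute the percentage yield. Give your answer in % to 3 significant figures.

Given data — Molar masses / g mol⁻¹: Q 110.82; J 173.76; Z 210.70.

83.8 %

n(Q) = 2910 / 110.82 = 26.26 mol
n(J) = 7310 / 173.76 = 42.07 mol
n/ν → Q: 26.26, J: 14.02; J is limiting.
theoretical n(Z) = (3/3) × 42.07 = 42.07 mol → 8864 g
% yield = 7430 / 8864 × 100 = 83.82 %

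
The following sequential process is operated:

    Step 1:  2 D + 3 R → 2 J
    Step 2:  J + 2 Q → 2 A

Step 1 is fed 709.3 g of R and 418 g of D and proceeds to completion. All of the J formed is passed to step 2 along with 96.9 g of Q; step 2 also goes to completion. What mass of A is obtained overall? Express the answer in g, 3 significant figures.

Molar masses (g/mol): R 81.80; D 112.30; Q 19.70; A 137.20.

675 g

Step 1:
n(R) = 709.3 / 81.80 = 8.671 mol
n(D) = 418.0 / 112.30 = 3.722 mol
n/ν for R = 8.671/3 = 2.890
n/ν for D = 3.722/2 = 1.861
Smallest n/ν is D → limiting reagent.
n(J) produced = (2/2) × 3.722 = 3.722 mol
Step 2:
n(J) available = 3.722 mol
n(Q) = 96.90 / 19.70 = 4.919 mol
n/ν for J = 3.722/1 = 3.722
n/ν for Q = 4.919/2 = 2.460
Smallest n/ν is Q → limiting reagent.
n(A) = (2/2) × 4.919 = 4.919 mol
mass = 4.919 × 137.20 = 674.9 g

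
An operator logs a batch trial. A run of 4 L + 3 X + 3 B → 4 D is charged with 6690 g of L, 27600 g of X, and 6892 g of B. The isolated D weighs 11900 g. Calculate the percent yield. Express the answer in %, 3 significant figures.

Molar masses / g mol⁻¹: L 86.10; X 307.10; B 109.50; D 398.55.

n(L) = 6690 / 86.10 = 77.70 mol
n(X) = 27600 / 307.10 = 89.87 mol
n(B) = 6892 / 109.50 = 62.94 mol
n/ν → L: 19.43, X: 29.96, B: 20.98; L is limiting.
theoretical n(D) = (4/4) × 77.70 = 77.70 mol → 30970 g
% yield = 11900 / 30970 × 100 = 38.42 %

38.4 %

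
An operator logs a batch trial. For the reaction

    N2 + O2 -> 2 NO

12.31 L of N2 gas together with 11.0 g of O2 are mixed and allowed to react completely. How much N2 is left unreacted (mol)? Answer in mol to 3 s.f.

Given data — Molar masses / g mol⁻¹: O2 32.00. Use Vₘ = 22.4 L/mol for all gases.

n(N2) = 12.31 / 22.4 = 0.5496 mol
n(O2) = 11.00 / 32.00 = 0.3438 mol
n/ν for N2 = 0.5496/1 = 0.5496
n/ν for O2 = 0.3438/1 = 0.3438
Smallest n/ν is O2 → limiting reagent.
N2 consumed = (1/1) × 0.3438 = 0.3438 mol
N2 remaining = 0.5496 − 0.3438 = 0.2058 mol

0.206 mol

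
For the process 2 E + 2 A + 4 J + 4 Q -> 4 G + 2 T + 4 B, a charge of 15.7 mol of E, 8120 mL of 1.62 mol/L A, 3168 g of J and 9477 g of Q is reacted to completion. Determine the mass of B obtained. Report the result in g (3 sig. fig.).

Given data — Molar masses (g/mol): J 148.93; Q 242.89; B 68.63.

n(E) = 15.70 mol
n(A) = 1.62 × 8120/1000 = 13.15 mol
n(J) = 3168 / 148.93 = 21.27 mol
n(Q) = 9477 / 242.89 = 39.02 mol
n/ν for E = 15.70/2 = 7.850
n/ν for A = 13.15/2 = 6.575
n/ν for J = 21.27/4 = 5.318
n/ν for Q = 39.02/4 = 9.755
Smallest n/ν is J → limiting reagent.
n(B) = (4/4) × 21.27 = 21.27 mol
mass = 21.27 × 68.63 = 1460 g

1460 g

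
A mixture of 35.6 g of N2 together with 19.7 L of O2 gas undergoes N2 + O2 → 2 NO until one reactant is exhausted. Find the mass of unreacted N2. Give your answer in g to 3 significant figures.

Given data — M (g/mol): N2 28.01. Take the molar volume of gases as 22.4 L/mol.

11.0 g

n(N2) = 35.60 / 28.01 = 1.271 mol
n(O2) = 19.70 / 22.4 = 0.8795 mol
n/ν for N2 = 1.271/1 = 1.271
n/ν for O2 = 0.8795/1 = 0.8795
Smallest n/ν is O2 → limiting reagent.
N2 consumed = (1/1) × 0.8795 = 0.8795 mol
N2 remaining = 1.271 − 0.8795 = 0.3915 mol
mass = 0.3915 × 28.01 = 10.97 g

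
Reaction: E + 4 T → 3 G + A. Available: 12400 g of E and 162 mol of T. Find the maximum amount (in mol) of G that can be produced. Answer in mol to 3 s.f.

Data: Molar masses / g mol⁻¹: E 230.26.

n(E) = 12400 / 230.26 = 53.85 mol
n(T) = 162.0 mol
n/ν for E = 53.85/1 = 53.85
n/ν for T = 162.0/4 = 40.50
Smallest n/ν is T → limiting reagent.
n(G) = (3/4) × 162.0 = 121.5 mol

122 mol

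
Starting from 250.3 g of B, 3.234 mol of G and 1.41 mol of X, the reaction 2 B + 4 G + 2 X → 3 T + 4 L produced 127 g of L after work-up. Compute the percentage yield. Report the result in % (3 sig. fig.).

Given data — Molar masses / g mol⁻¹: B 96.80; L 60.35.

n(B) = 250.3 / 96.80 = 2.586 mol
n(G) = 3.234 mol
n(X) = 1.410 mol
n/ν for B = 2.586/2 = 1.293
n/ν for G = 3.234/4 = 0.8085
n/ν for X = 1.410/2 = 0.7050
Smallest n/ν is X → limiting reagent.
theoretical n(L) = (4/2) × 1.410 = 2.820 mol → 170.2 g
% yield = 127 / 170.2 × 100 = 74.62 %

74.6 %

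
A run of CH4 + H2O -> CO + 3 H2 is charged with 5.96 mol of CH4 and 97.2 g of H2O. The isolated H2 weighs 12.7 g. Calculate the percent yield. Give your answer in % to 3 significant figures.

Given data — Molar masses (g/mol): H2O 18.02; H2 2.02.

38.9 %

n(CH4) = 5.960 mol
n(H2O) = 97.20 / 18.02 = 5.394 mol
n/ν for CH4 = 5.960/1 = 5.960
n/ν for H2O = 5.394/1 = 5.394
Smallest n/ν is H2O → limiting reagent.
theoretical n(H2) = (3/1) × 5.394 = 16.18 mol → 32.68 g
% yield = 12.7 / 32.68 × 100 = 38.86 %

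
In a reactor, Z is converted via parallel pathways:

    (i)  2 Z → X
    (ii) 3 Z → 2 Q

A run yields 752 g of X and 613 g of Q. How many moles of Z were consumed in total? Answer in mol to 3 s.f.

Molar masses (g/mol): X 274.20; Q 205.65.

n(X) = 752 / 274.20 = 2.743 mol
n(Q) = 613 / 205.65 = 2.981 mol
n(Z) via (i) = (2/1)×2.743 = 5.486 mol
n(Z) via (ii) = (3/2)×2.981 = 4.472 mol
total n(Z) = 5.486 + 4.472 = 9.958 mol

9.96 mol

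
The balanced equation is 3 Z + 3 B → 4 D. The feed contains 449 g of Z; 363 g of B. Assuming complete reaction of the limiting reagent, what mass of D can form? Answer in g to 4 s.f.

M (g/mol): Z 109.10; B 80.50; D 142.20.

780.3 g

n(Z) = 449.0 / 109.10 = 4.115 mol
n(B) = 363.0 / 80.50 = 4.509 mol
n/ν for Z = 4.115/3 = 1.372
n/ν for B = 4.509/3 = 1.503
Smallest n/ν is Z → limiting reagent.
n(D) = (4/3) × 4.115 = 5.487 mol
mass = 5.487 × 142.20 = 780.3 g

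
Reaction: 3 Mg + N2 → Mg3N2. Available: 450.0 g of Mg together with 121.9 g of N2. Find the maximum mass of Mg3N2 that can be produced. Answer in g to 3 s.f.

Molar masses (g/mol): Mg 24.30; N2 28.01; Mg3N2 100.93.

439 g

n(Mg) = 450.0 / 24.30 = 18.52 mol
n(N2) = 121.9 / 28.01 = 4.352 mol
n/ν for Mg = 18.52/3 = 6.173
n/ν for N2 = 4.352/1 = 4.352
Smallest n/ν is N2 → limiting reagent.
n(Mg3N2) = (1/1) × 4.352 = 4.352 mol
mass = 4.352 × 100.93 = 439.2 g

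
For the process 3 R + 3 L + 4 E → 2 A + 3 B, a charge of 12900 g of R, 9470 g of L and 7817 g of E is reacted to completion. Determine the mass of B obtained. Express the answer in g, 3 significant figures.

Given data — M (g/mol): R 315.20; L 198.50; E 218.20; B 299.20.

n(R) = 12900 / 315.20 = 40.93 mol
n(L) = 9470 / 198.50 = 47.71 mol
n(E) = 7817 / 218.20 = 35.82 mol
n/ν for R = 40.93/3 = 13.64
n/ν for L = 47.71/3 = 15.90
n/ν for E = 35.82/4 = 8.955
Smallest n/ν is E → limiting reagent.
n(B) = (3/4) × 35.82 = 26.87 mol
mass = 26.87 × 299.20 = 8040 g

8040 g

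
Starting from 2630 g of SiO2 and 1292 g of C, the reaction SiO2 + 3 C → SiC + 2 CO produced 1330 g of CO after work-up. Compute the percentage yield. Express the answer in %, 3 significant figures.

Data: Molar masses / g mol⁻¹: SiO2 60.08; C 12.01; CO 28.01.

n(SiO2) = 2630 / 60.08 = 43.77 mol
n(C) = 1292 / 12.01 = 107.6 mol
n/ν for SiO2 = 43.77/1 = 43.77
n/ν for C = 107.6/3 = 35.87
Smallest n/ν is C → limiting reagent.
theoretical n(CO) = (2/3) × 107.6 = 71.73 mol → 2009 g
% yield = 1330 / 2009 × 100 = 66.20 %

66.2 %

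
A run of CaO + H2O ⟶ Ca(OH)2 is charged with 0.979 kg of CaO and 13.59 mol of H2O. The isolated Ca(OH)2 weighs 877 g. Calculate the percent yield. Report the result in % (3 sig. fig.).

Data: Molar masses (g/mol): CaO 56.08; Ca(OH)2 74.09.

n(CaO) = 0.9790×1000 / 56.08 = 17.46 mol
n(H2O) = 13.59 mol
n/ν → CaO: 17.46, H2O: 13.59; H2O is limiting.
theoretical n(Ca(OH)2) = (1/1) × 13.59 = 13.59 mol → 1007 g
% yield = 877 / 1007 × 100 = 87.09 %

87.1 %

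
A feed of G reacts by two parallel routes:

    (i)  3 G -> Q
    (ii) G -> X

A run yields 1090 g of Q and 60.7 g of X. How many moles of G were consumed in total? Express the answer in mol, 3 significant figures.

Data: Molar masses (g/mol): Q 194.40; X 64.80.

17.8 mol

n(Q) = 1090 / 194.40 = 5.607 mol
n(X) = 60.7 / 64.80 = 0.9367 mol
n(G) via (i) = (3/1)×5.607 = 16.82 mol
n(G) via (ii) = (1/1)×0.9367 = 0.9367 mol
total n(G) = 16.82 + 0.9367 = 17.76 mol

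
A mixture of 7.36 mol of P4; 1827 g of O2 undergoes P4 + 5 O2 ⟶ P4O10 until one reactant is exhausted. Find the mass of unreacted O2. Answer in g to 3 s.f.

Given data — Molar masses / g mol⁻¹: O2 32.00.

n(P4) = 7.360 mol
n(O2) = 1827 / 32.00 = 57.09 mol
n/ν → P4: 7.360, O2: 11.42; P4 is limiting.
O2 consumed = (5/1) × 7.360 = 36.80 mol
O2 remaining = 57.09 − 36.80 = 20.29 mol
mass = 20.29 × 32.00 = 649.3 g

649 g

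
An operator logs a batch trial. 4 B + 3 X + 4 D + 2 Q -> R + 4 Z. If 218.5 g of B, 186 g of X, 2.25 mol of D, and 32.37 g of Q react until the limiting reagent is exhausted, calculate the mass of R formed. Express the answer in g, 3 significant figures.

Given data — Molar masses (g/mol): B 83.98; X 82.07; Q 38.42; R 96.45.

40.6 g

n(B) = 218.5 / 83.98 = 2.602 mol
n(X) = 186.0 / 82.07 = 2.266 mol
n(D) = 2.250 mol
n(Q) = 32.37 / 38.42 = 0.8425 mol
n/ν for B = 2.602/4 = 0.6505
n/ν for X = 2.266/3 = 0.7553
n/ν for D = 2.250/4 = 0.5625
n/ν for Q = 0.8425/2 = 0.4213
Smallest n/ν is Q → limiting reagent.
n(R) = (1/2) × 0.8425 = 0.4213 mol
mass = 0.4213 × 96.45 = 40.63 g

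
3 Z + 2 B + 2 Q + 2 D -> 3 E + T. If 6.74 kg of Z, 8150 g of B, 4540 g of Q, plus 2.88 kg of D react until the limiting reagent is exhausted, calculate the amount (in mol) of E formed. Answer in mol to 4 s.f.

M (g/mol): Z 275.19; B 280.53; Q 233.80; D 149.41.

n(Z) = 6.740×1000 / 275.19 = 24.49 mol
n(B) = 8150 / 280.53 = 29.05 mol
n(Q) = 4540 / 233.80 = 19.42 mol
n(D) = 2.880×1000 / 149.41 = 19.28 mol
n/ν for Z = 24.49/3 = 8.163
n/ν for B = 29.05/2 = 14.53
n/ν for Q = 19.42/2 = 9.710
n/ν for D = 19.28/2 = 9.640
Smallest n/ν is Z → limiting reagent.
n(E) = (3/3) × 24.49 = 24.49 mol

24.49 mol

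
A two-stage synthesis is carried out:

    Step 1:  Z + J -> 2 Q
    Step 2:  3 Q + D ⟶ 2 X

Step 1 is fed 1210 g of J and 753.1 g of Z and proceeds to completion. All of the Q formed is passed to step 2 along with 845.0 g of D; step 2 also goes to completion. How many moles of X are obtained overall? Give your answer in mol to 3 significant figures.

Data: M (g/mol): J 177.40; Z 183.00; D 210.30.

Step 1:
n(J) = 1210 / 177.40 = 6.821 mol
n(Z) = 753.1 / 183.00 = 4.115 mol
n/ν for J = 6.821/1 = 6.821
n/ν for Z = 4.115/1 = 4.115
Smallest n/ν is Z → limiting reagent.
n(Q) produced = (2/1) × 4.115 = 8.230 mol
Step 2:
n(Q) available = 8.230 mol
n(D) = 845.0 / 210.30 = 4.018 mol
n/ν for Q = 8.230/3 = 2.743
n/ν for D = 4.018/1 = 4.018
Smallest n/ν is Q → limiting reagent.
n(X) = (2/3) × 8.230 = 5.487 mol

5.49 mol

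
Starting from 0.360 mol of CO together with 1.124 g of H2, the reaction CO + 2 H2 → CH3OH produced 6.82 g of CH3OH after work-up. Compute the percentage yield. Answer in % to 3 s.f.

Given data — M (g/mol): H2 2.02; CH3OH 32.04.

76.5 %

n(CO) = 0.3600 mol
n(H2) = 1.124 / 2.02 = 0.5564 mol
n/ν for CO = 0.3600/1 = 0.3600
n/ν for H2 = 0.5564/2 = 0.2782
Smallest n/ν is H2 → limiting reagent.
theoretical n(CH3OH) = (1/2) × 0.5564 = 0.2782 mol → 8.914 g
% yield = 6.82 / 8.914 × 100 = 76.51 %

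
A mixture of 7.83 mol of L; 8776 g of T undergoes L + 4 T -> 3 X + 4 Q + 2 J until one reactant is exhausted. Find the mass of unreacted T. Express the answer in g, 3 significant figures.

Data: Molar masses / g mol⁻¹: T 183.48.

n(L) = 7.830 mol
n(T) = 8776 / 183.48 = 47.83 mol
n/ν for L = 7.830/1 = 7.830
n/ν for T = 47.83/4 = 11.96
Smallest n/ν is L → limiting reagent.
T consumed = (4/1) × 7.830 = 31.32 mol
T remaining = 47.83 − 31.32 = 16.51 mol
mass = 16.51 × 183.48 = 3029 g

3030 g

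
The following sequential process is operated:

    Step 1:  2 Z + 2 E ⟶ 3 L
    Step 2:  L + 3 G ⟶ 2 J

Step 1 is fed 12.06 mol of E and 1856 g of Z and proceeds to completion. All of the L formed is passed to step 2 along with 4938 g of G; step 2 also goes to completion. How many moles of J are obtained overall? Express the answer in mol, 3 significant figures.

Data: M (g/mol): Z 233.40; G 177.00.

18.6 mol

Step 1:
n(E) = 12.06 mol
n(Z) = 1856 / 233.40 = 7.952 mol
n/ν → E: 6.030, Z: 3.976; Z is limiting.
n(L) produced = (3/2) × 7.952 = 11.93 mol
Step 2:
n(L) available = 11.93 mol
n(G) = 4938 / 177.00 = 27.90 mol
n/ν → L: 11.93, G: 9.300; G is limiting.
n(J) = (2/3) × 27.90 = 18.60 mol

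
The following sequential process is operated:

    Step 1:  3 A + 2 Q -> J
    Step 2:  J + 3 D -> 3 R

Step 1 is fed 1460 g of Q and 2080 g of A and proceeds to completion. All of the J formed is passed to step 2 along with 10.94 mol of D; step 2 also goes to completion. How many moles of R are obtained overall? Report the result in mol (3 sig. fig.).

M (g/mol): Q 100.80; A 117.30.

10.9 mol

Step 1:
n(Q) = 1460 / 100.80 = 14.48 mol
n(A) = 2080 / 117.30 = 17.73 mol
n/ν for Q = 14.48/2 = 7.240
n/ν for A = 17.73/3 = 5.910
Smallest n/ν is A → limiting reagent.
n(J) produced = (1/3) × 17.73 = 5.910 mol
Step 2:
n(J) available = 5.910 mol
n(D) = 10.94 mol
n/ν for J = 5.910/1 = 5.910
n/ν for D = 10.94/3 = 3.647
Smallest n/ν is D → limiting reagent.
n(R) = (3/3) × 10.94 = 10.94 mol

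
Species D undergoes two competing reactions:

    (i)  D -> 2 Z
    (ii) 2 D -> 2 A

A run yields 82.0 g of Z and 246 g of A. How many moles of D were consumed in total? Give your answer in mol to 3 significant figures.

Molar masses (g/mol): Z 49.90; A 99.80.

n(Z) = 82.0 / 49.90 = 1.643 mol
n(A) = 246 / 99.80 = 2.465 mol
n(D) via (i) = (1/2)×1.643 = 0.8215 mol
n(D) via (ii) = (2/2)×2.465 = 2.465 mol
total n(D) = 0.8215 + 2.465 = 3.287 mol

3.29 mol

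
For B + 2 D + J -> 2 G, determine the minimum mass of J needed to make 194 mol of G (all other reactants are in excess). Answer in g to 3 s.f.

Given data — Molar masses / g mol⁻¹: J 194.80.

n(G) = 194.0 mol
n(J) = (1/2) × 194.0 = 97.00 mol
mass = 97.00 × 194.80 = 18900 g

18900 g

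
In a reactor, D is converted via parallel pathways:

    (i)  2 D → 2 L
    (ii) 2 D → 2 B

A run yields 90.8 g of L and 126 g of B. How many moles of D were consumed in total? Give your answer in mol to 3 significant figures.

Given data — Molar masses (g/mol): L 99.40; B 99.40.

2.18 mol

n(L) = 90.8 / 99.40 = 0.9135 mol
n(B) = 126 / 99.40 = 1.268 mol
n(D) via (i) = (2/2)×0.9135 = 0.9135 mol
n(D) via (ii) = (2/2)×1.268 = 1.268 mol
total n(D) = 0.9135 + 1.268 = 2.182 mol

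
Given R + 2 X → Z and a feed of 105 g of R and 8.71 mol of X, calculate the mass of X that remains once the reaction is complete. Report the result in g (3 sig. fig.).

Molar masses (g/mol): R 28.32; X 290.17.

n(R) = 105.0 / 28.32 = 3.708 mol
n(X) = 8.710 mol
n/ν for R = 3.708/1 = 3.708
n/ν for X = 8.710/2 = 4.355
Smallest n/ν is R → limiting reagent.
X consumed = (2/1) × 3.708 = 7.416 mol
X remaining = 8.710 − 7.416 = 1.294 mol
mass = 1.294 × 290.17 = 375.5 g

376 g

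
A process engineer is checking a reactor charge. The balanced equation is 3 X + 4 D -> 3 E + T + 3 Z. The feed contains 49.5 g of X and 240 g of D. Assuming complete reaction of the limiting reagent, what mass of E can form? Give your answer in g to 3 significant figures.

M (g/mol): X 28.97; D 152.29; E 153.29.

n(X) = 49.50 / 28.97 = 1.709 mol
n(D) = 240.0 / 152.29 = 1.576 mol
n/ν for X = 1.709/3 = 0.5697
n/ν for D = 1.576/4 = 0.3940
Smallest n/ν is D → limiting reagent.
n(E) = (3/4) × 1.576 = 1.182 mol
mass = 1.182 × 153.29 = 181.2 g

181 g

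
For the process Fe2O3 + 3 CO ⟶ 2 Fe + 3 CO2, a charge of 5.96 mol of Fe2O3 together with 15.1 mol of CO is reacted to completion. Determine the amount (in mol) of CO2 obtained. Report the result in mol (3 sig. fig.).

n(Fe2O3) = 5.960 mol
n(CO) = 15.10 mol
n/ν → Fe2O3: 5.960, CO: 5.033; CO is limiting.
n(CO2) = (3/3) × 15.10 = 15.10 mol

15.1 mol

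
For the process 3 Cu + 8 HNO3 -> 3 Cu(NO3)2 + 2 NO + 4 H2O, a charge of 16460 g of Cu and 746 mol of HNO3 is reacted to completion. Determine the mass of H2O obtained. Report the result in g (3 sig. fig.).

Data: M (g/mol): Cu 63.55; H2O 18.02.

n(Cu) = 16460 / 63.55 = 259.0 mol
n(HNO3) = 746.0 mol
n/ν for Cu = 259.0/3 = 86.33
n/ν for HNO3 = 746.0/8 = 93.25
Smallest n/ν is Cu → limiting reagent.
n(H2O) = (4/3) × 259.0 = 345.3 mol
mass = 345.3 × 18.02 = 6222 g

6220 g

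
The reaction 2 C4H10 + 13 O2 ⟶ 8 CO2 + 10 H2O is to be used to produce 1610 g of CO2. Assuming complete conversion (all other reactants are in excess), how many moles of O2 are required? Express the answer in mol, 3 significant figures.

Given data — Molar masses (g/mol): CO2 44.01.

n(CO2) = 1610 / 44.01 = 36.58 mol
n(O2) = (13/8) × 36.58 = 59.44 mol

59.4 mol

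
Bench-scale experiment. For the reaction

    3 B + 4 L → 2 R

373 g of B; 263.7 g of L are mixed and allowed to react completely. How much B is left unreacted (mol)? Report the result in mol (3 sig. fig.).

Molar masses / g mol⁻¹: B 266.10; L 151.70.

0.0980 mol

n(B) = 373.0 / 266.10 = 1.402 mol
n(L) = 263.7 / 151.70 = 1.738 mol
n/ν for B = 1.402/3 = 0.4673
n/ν for L = 1.738/4 = 0.4345
Smallest n/ν is L → limiting reagent.
B consumed = (3/4) × 1.738 = 1.304 mol
B remaining = 1.402 − 1.304 = 0.09800 mol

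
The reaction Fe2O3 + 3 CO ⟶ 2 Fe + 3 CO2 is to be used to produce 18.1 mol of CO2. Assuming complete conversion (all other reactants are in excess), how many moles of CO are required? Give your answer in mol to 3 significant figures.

18.1 mol

n(CO2) = 18.10 mol
n(CO) = (3/3) × 18.10 = 18.10 mol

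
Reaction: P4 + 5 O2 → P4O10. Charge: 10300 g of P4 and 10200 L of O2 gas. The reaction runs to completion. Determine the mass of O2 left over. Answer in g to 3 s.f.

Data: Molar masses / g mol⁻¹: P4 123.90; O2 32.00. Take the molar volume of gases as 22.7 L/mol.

n(P4) = 10300 / 123.90 = 83.13 mol
n(O2) = 10200 / 22.7 = 449.3 mol
n/ν for P4 = 83.13/1 = 83.13
n/ν for O2 = 449.3/5 = 89.86
Smallest n/ν is P4 → limiting reagent.
O2 consumed = (5/1) × 83.13 = 415.7 mol
O2 remaining = 449.3 − 415.7 = 33.60 mol
mass = 33.60 × 32.00 = 1075 g

1080 g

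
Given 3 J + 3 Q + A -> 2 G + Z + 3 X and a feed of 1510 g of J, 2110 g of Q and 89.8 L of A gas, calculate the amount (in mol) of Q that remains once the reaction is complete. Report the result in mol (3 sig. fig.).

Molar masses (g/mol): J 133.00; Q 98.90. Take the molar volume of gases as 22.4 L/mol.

9.98 mol

n(J) = 1510 / 133.00 = 11.35 mol
n(Q) = 2110 / 98.90 = 21.33 mol
n(A) = 89.80 / 22.4 = 4.009 mol
n/ν → J: 3.783, Q: 7.110, A: 4.009; J is limiting.
Q consumed = (3/3) × 11.35 = 11.35 mol
Q remaining = 21.33 − 11.35 = 9.980 mol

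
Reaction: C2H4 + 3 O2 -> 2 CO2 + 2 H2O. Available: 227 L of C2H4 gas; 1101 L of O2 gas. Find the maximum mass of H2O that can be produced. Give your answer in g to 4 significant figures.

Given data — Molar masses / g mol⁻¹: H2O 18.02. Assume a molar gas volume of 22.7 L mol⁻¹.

360.4 g

n(C2H4) = 227.0 / 22.7 = 10.00 mol
n(O2) = 1101 / 22.7 = 48.50 mol
n/ν for C2H4 = 10.00/1 = 10.00
n/ν for O2 = 48.50/3 = 16.17
Smallest n/ν is C2H4 → limiting reagent.
n(H2O) = (2/1) × 10.00 = 20.00 mol
mass = 20.00 × 18.02 = 360.4 g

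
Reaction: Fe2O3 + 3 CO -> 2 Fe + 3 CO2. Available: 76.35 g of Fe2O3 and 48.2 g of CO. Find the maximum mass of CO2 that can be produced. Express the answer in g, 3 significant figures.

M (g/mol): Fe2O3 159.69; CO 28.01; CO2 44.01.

n(Fe2O3) = 76.35 / 159.69 = 0.4781 mol
n(CO) = 48.20 / 28.01 = 1.721 mol
n/ν → Fe2O3: 0.4781, CO: 0.5737; Fe2O3 is limiting.
n(CO2) = (3/1) × 0.4781 = 1.434 mol
mass = 1.434 × 44.01 = 63.11 g

63.1 g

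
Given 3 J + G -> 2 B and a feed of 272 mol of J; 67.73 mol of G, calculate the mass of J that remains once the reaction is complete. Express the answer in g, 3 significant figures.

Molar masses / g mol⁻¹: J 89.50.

n(J) = 272.0 mol
n(G) = 67.73 mol
n/ν → J: 90.67, G: 67.73; G is limiting.
J consumed = (3/1) × 67.73 = 203.2 mol
J remaining = 272.0 − 203.2 = 68.80 mol
mass = 68.80 × 89.50 = 6158 g

6160 g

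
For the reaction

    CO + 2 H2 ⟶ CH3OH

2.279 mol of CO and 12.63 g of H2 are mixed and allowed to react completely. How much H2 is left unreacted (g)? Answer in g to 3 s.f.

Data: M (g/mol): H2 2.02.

n(CO) = 2.279 mol
n(H2) = 12.63 / 2.02 = 6.252 mol
n/ν for CO = 2.279/1 = 2.279
n/ν for H2 = 6.252/2 = 3.126
Smallest n/ν is CO → limiting reagent.
H2 consumed = (2/1) × 2.279 = 4.558 mol
H2 remaining = 6.252 − 4.558 = 1.694 mol
mass = 1.694 × 2.02 = 3.422 g

3.42 g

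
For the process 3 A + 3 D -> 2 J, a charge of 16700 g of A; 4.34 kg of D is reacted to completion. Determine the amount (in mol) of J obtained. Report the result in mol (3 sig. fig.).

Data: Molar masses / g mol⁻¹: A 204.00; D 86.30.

n(A) = 16700 / 204.00 = 81.86 mol
n(D) = 4.340×1000 / 86.30 = 50.29 mol
n/ν → A: 27.29, D: 16.76; D is limiting.
n(J) = (2/3) × 50.29 = 33.53 mol

33.5 mol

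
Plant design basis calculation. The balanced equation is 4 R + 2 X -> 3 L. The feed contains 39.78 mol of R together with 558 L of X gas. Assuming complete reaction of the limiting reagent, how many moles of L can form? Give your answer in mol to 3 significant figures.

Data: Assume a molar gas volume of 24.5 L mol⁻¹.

29.8 mol

n(R) = 39.78 mol
n(X) = 558.0 / 24.5 = 22.78 mol
n/ν for R = 39.78/4 = 9.945
n/ν for X = 22.78/2 = 11.39
Smallest n/ν is R → limiting reagent.
n(L) = (3/4) × 39.78 = 29.84 mol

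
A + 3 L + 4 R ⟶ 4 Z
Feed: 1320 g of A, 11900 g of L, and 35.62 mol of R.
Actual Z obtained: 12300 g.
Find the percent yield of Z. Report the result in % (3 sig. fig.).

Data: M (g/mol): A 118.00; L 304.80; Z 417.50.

82.7 %

n(A) = 1320 / 118.00 = 11.19 mol
n(L) = 11900 / 304.80 = 39.04 mol
n(R) = 35.62 mol
n/ν for A = 11.19/1 = 11.19
n/ν for L = 39.04/3 = 13.01
n/ν for R = 35.62/4 = 8.905
Smallest n/ν is R → limiting reagent.
theoretical n(Z) = (4/4) × 35.62 = 35.62 mol → 14870 g
% yield = 12300 / 14870 × 100 = 82.72 %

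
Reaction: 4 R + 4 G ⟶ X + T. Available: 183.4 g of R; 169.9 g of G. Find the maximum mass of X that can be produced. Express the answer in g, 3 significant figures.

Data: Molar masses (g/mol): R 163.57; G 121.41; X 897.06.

n(R) = 183.4 / 163.57 = 1.121 mol
n(G) = 169.9 / 121.41 = 1.399 mol
n/ν → R: 0.2803, G: 0.3498; R is limiting.
n(X) = (1/4) × 1.121 = 0.2803 mol
mass = 0.2803 × 897.06 = 251.4 g

251 g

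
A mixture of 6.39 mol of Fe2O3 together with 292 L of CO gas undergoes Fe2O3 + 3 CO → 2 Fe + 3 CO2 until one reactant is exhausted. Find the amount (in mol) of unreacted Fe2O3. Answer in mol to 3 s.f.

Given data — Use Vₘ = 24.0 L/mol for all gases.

n(Fe2O3) = 6.390 mol
n(CO) = 292.0 / 24.0 = 12.17 mol
n/ν for Fe2O3 = 6.390/1 = 6.390
n/ν for CO = 12.17/3 = 4.057
Smallest n/ν is CO → limiting reagent.
Fe2O3 consumed = (1/3) × 12.17 = 4.057 mol
Fe2O3 remaining = 6.390 − 4.057 = 2.333 mol

2.33 mol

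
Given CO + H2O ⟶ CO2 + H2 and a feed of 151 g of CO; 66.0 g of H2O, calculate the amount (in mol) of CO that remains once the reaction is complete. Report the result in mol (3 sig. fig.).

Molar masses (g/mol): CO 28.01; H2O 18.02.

1.73 mol

n(CO) = 151.0 / 28.01 = 5.391 mol
n(H2O) = 66.00 / 18.02 = 3.663 mol
n/ν for CO = 5.391/1 = 5.391
n/ν for H2O = 3.663/1 = 3.663
Smallest n/ν is H2O → limiting reagent.
CO consumed = (1/1) × 3.663 = 3.663 mol
CO remaining = 5.391 − 3.663 = 1.728 mol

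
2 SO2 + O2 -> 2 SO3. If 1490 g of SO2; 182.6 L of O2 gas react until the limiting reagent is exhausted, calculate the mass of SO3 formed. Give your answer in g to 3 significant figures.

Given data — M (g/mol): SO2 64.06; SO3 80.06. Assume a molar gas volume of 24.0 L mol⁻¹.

1220 g

n(SO2) = 1490 / 64.06 = 23.26 mol
n(O2) = 182.6 / 24.0 = 7.608 mol
n/ν for SO2 = 23.26/2 = 11.63
n/ν for O2 = 7.608/1 = 7.608
Smallest n/ν is O2 → limiting reagent.
n(SO3) = (2/1) × 7.608 = 15.22 mol
mass = 15.22 × 80.06 = 1219 g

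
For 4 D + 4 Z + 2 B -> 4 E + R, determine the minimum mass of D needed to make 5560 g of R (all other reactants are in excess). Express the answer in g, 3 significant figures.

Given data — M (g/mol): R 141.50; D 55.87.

8780 g

n(R) = 5560 / 141.50 = 39.29 mol
n(D) = (4/1) × 39.29 = 157.2 mol
mass = 157.2 × 55.87 = 8783 g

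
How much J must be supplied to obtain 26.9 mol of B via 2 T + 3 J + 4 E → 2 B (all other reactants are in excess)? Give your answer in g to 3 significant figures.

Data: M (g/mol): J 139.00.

n(B) = 26.90 mol
n(J) = (3/2) × 26.90 = 40.35 mol
mass = 40.35 × 139.00 = 5609 g

5610 g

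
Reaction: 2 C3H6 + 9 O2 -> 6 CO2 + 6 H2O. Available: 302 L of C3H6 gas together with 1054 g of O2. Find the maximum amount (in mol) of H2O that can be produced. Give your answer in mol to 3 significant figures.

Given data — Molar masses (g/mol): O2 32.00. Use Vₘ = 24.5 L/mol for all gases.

22.0 mol

n(C3H6) = 302.0 / 24.5 = 12.33 mol
n(O2) = 1054 / 32.00 = 32.94 mol
n/ν → C3H6: 6.165, O2: 3.660; O2 is limiting.
n(H2O) = (6/9) × 32.94 = 21.96 mol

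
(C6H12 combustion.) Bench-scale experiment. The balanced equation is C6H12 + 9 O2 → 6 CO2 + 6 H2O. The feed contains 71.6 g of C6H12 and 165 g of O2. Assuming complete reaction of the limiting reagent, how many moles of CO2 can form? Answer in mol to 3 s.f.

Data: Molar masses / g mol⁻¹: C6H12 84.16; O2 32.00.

3.44 mol

n(C6H12) = 71.60 / 84.16 = 0.8508 mol
n(O2) = 165.0 / 32.00 = 5.156 mol
n/ν for C6H12 = 0.8508/1 = 0.8508
n/ν for O2 = 5.156/9 = 0.5729
Smallest n/ν is O2 → limiting reagent.
n(CO2) = (6/9) × 5.156 = 3.437 mol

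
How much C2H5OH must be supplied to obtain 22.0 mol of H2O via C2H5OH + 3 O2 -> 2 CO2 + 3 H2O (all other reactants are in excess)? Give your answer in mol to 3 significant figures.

7.33 mol

n(H2O) = 22.00 mol
n(C2H5OH) = (1/3) × 22.00 = 7.333 mol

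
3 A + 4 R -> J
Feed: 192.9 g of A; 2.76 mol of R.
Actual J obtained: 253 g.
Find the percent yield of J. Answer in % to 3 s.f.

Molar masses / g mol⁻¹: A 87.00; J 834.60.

43.9 %

n(A) = 192.9 / 87.00 = 2.217 mol
n(R) = 2.760 mol
n/ν for A = 2.217/3 = 0.7390
n/ν for R = 2.760/4 = 0.6900
Smallest n/ν is R → limiting reagent.
theoretical n(J) = (1/4) × 2.760 = 0.6900 mol → 575.9 g
% yield = 253 / 575.9 × 100 = 43.93 %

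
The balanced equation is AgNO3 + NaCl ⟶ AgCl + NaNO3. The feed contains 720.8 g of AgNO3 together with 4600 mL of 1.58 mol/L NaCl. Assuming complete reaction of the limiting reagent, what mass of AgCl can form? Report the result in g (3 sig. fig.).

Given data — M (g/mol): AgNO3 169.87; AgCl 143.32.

608 g

n(AgNO3) = 720.8 / 169.87 = 4.243 mol
n(NaCl) = 1.58 × 4600/1000 = 7.268 mol
n/ν → AgNO3: 4.243, NaCl: 7.268; AgNO3 is limiting.
n(AgCl) = (1/1) × 4.243 = 4.243 mol
mass = 4.243 × 143.32 = 608.1 g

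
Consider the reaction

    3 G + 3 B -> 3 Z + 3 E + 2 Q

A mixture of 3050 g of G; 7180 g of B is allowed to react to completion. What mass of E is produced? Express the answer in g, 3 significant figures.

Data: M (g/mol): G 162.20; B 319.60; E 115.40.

n(G) = 3050 / 162.20 = 18.80 mol
n(B) = 7180 / 319.60 = 22.47 mol
n/ν for G = 18.80/3 = 6.267
n/ν for B = 22.47/3 = 7.490
Smallest n/ν is G → limiting reagent.
n(E) = (3/3) × 18.80 = 18.80 mol
mass = 18.80 × 115.40 = 2170 g

2170 g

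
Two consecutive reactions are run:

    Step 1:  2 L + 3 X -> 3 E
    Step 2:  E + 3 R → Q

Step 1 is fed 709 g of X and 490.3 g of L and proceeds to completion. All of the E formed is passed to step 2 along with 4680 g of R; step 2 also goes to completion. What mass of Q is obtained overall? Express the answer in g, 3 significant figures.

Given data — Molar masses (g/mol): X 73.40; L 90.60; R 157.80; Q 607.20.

Step 1:
n(X) = 709.0 / 73.40 = 9.659 mol
n(L) = 490.3 / 90.60 = 5.412 mol
n/ν for X = 9.659/3 = 3.220
n/ν for L = 5.412/2 = 2.706
Smallest n/ν is L → limiting reagent.
n(E) produced = (3/2) × 5.412 = 8.118 mol
Step 2:
n(E) available = 8.118 mol
n(R) = 4680 / 157.80 = 29.66 mol
n/ν for E = 8.118/1 = 8.118
n/ν for R = 29.66/3 = 9.887
Smallest n/ν is E → limiting reagent.
n(Q) = (1/1) × 8.118 = 8.118 mol
mass = 8.118 × 607.20 = 4929 g

4930 g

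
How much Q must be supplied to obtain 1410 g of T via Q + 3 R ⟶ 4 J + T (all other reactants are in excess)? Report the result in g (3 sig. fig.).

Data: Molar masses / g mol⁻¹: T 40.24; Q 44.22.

1550 g

n(T) = 1410 / 40.24 = 35.04 mol
n(Q) = (1/1) × 35.04 = 35.04 mol
mass = 35.04 × 44.22 = 1549 g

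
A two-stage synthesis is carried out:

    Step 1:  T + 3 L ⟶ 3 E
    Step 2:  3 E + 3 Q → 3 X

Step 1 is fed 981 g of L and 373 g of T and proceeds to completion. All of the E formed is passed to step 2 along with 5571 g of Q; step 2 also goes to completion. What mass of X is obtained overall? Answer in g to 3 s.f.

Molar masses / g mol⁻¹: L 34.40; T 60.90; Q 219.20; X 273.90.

Step 1:
n(L) = 981.0 / 34.40 = 28.52 mol
n(T) = 373.0 / 60.90 = 6.125 mol
n/ν for L = 28.52/3 = 9.507
n/ν for T = 6.125/1 = 6.125
Smallest n/ν is T → limiting reagent.
n(E) produced = (3/1) × 6.125 = 18.38 mol
Step 2:
n(E) available = 18.38 mol
n(Q) = 5571 / 219.20 = 25.42 mol
n/ν for E = 18.38/3 = 6.127
n/ν for Q = 25.42/3 = 8.473
Smallest n/ν is E → limiting reagent.
n(X) = (3/3) × 18.38 = 18.38 mol
mass = 18.38 × 273.90 = 5034 g

5030 g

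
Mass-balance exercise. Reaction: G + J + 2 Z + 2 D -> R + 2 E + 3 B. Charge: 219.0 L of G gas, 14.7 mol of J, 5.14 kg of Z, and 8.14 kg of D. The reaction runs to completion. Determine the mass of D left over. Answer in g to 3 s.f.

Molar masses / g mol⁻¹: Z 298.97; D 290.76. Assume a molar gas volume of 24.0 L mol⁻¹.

n(G) = 219.0 / 24.0 = 9.125 mol
n(J) = 14.70 mol
n(Z) = 5.140×1000 / 298.97 = 17.19 mol
n(D) = 8.140×1000 / 290.76 = 28.00 mol
n/ν for G = 9.125/1 = 9.125
n/ν for J = 14.70/1 = 14.70
n/ν for Z = 17.19/2 = 8.595
n/ν for D = 28.00/2 = 14.00
Smallest n/ν is Z → limiting reagent.
D consumed = (2/2) × 17.19 = 17.19 mol
D remaining = 28.00 − 17.19 = 10.81 mol
mass = 10.81 × 290.76 = 3143 g

3140 g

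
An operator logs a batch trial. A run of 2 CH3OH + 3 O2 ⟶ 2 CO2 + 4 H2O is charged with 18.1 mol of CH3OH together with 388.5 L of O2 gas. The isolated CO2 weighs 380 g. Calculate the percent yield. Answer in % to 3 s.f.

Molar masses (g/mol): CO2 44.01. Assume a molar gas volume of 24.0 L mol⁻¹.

n(CH3OH) = 18.10 mol
n(O2) = 388.5 / 24.0 = 16.19 mol
n/ν for CH3OH = 18.10/2 = 9.050
n/ν for O2 = 16.19/3 = 5.397
Smallest n/ν is O2 → limiting reagent.
theoretical n(CO2) = (2/3) × 16.19 = 10.79 mol → 474.9 g
% yield = 380 / 474.9 × 100 = 80.02 %

80.0 %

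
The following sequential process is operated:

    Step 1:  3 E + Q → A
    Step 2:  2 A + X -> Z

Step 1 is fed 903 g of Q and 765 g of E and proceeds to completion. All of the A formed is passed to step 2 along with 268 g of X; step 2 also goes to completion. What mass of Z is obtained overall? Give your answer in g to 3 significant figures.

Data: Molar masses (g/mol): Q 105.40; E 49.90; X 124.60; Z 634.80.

1370 g

Step 1:
n(Q) = 903.0 / 105.40 = 8.567 mol
n(E) = 765.0 / 49.90 = 15.33 mol
n/ν → Q: 8.567, E: 5.110; E is limiting.
n(A) produced = (1/3) × 15.33 = 5.110 mol
Step 2:
n(A) available = 5.110 mol
n(X) = 268.0 / 124.60 = 2.151 mol
n/ν → A: 2.555, X: 2.151; X is limiting.
n(Z) = (1/1) × 2.151 = 2.151 mol
mass = 2.151 × 634.80 = 1365 g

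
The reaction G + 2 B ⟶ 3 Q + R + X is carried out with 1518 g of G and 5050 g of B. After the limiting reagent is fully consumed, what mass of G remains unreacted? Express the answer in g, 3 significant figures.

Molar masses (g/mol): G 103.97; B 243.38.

439 g

n(G) = 1518 / 103.97 = 14.60 mol
n(B) = 5050 / 243.38 = 20.75 mol
n/ν for G = 14.60/1 = 14.60
n/ν for B = 20.75/2 = 10.38
Smallest n/ν is B → limiting reagent.
G consumed = (1/2) × 20.75 = 10.38 mol
G remaining = 14.60 − 10.38 = 4.220 mol
mass = 4.220 × 103.97 = 438.8 g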